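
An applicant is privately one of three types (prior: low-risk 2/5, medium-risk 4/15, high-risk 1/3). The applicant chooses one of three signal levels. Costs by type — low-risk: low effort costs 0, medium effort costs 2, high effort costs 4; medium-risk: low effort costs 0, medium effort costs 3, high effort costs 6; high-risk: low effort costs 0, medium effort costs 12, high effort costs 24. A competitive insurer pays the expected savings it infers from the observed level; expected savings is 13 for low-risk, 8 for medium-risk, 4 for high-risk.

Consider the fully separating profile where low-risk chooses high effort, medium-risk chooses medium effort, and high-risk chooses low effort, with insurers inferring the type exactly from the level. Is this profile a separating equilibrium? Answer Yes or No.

No

Separating rebates: high effort → 13, medium effort → 8, low effort → 4.
low-risk (assigned high effort): low effort: 4 − 0 = 4; medium effort: 8 − 2 = 6; high effort: 13 − 4 = 9. low-risk stays.
medium-risk (assigned medium effort): low effort: 4 − 0 = 4; medium effort: 8 − 3 = 5; high effort: 13 − 6 = 7. medium-risk prefers high effort.
high-risk (assigned low effort): low effort: 4 − 0 = 4; medium effort: 8 − 12 = -4; high effort: 13 − 24 = -11. high-risk stays.
At least one type deviates; the separating profile fails.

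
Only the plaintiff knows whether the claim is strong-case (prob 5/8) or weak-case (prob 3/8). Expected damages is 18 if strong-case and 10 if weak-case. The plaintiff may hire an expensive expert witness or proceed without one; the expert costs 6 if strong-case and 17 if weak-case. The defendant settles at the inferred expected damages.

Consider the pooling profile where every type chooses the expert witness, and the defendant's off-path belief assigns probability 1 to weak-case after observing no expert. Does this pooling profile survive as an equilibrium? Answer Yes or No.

On path, the defendant holds the prior and pays 5/8·18 + 3/8·10 = 15. Off path (no expert), believing weak-case, it pays 10.
strong-case: the expert witness nets 15 − 6 = 9; no expert nets 10. strong-case would deviate.
weak-case: the expert witness nets 15 − 17 = -2; no expert nets 10. weak-case would deviate.
A type deviates, so pooling fails.

No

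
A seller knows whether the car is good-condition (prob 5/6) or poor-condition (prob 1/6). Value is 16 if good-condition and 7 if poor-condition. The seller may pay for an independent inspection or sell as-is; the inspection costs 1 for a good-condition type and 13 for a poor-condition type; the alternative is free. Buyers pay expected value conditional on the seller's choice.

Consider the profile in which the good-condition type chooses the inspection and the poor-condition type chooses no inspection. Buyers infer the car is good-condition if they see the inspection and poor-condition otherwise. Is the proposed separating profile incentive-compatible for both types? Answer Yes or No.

Yes

Under these beliefs, the inspection earns price 16 and no inspection earns price 7.
good-condition: the inspection nets 16 − 1 = 15; no inspection nets 7. good-condition prefers the inspection.
poor-condition: the inspection nets 16 − 13 = 3; no inspection nets 7. poor-condition prefers no inspection.
Neither type deviates, so the separating profile is an equilibrium.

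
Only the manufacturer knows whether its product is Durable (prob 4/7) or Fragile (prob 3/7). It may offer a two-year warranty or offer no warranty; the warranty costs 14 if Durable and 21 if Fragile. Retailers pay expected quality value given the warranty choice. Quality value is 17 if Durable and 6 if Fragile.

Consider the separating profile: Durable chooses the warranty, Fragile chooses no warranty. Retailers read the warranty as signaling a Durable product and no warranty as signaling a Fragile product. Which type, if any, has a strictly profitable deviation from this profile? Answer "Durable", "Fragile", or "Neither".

The warranty pays 17; no warranty pays 6.
Durable: assigned the warranty, nets 17 − 14 = 3; deviating to no warranty nets 6.
Fragile: assigned no warranty, nets 6; deviating to the warranty nets 17 − 21 = -4.
The Durable type gains 3 by deviating.

Durable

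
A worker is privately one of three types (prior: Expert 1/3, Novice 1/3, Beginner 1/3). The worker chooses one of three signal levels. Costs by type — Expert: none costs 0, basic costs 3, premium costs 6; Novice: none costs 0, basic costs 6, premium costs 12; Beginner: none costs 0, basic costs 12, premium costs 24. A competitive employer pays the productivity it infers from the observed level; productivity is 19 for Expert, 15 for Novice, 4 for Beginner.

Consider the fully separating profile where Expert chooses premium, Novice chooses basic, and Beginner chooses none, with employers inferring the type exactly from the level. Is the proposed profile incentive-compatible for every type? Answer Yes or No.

Separating wages: premium → 19, basic → 15, none → 4.
Expert (assigned premium): none: 4 − 0 = 4; basic: 15 − 3 = 12; premium: 19 − 6 = 13. Expert stays.
Novice (assigned basic): none: 4 − 0 = 4; basic: 15 − 6 = 9; premium: 19 − 12 = 7. Novice stays.
Beginner (assigned none): none: 4 − 0 = 4; basic: 15 − 12 = 3; premium: 19 − 24 = -5. Beginner stays.
Every type prefers its assigned level; separation holds.

Yes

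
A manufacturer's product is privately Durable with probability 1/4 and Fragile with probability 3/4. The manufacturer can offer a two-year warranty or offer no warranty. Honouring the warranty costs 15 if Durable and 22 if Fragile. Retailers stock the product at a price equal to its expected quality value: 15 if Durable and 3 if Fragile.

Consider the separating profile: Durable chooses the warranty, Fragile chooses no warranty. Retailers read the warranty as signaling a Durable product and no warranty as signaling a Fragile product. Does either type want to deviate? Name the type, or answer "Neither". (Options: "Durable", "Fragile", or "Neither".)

Durable

The warranty pays 15; no warranty pays 3.
Durable: assigned the warranty, nets 15 − 15 = 0; deviating to no warranty nets 3.
Fragile: assigned no warranty, nets 3; deviating to the warranty nets 15 − 22 = -7.
The Durable type gains 3 by deviating.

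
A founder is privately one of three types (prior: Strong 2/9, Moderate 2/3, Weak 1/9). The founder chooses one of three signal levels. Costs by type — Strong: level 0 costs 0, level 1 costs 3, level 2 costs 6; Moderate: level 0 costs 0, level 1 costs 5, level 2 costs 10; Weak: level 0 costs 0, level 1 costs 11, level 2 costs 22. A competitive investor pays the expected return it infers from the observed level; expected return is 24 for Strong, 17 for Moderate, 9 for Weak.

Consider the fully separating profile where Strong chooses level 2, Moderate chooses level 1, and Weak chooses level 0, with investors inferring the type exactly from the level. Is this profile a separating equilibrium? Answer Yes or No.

Separating valuations: level 2 → 24, level 1 → 17, level 0 → 9.
Strong (assigned level 2): level 0: 9 − 0 = 9; level 1: 17 − 3 = 14; level 2: 24 − 6 = 18. Strong stays.
Moderate (assigned level 1): level 0: 9 − 0 = 9; level 1: 17 − 5 = 12; level 2: 24 − 10 = 14. Moderate prefers level 2.
Weak (assigned level 0): level 0: 9 − 0 = 9; level 1: 17 − 11 = 6; level 2: 24 − 22 = 2. Weak stays.
At least one type deviates; the separating profile fails.

No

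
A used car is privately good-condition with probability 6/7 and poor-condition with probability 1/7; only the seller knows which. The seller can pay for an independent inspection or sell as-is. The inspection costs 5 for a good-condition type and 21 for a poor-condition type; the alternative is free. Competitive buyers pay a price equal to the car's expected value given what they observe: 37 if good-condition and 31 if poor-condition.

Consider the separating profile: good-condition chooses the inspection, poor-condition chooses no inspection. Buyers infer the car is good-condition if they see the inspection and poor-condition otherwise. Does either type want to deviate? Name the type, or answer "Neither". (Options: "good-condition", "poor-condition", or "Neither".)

The inspection pays 37; no inspection pays 31.
good-condition: assigned the inspection, nets 37 − 5 = 32; deviating to no inspection nets 31.
poor-condition: assigned no inspection, nets 31; deviating to the inspection nets 37 − 21 = 16.
Both types strictly prefer their assigned action; no profitable deviation.

Neither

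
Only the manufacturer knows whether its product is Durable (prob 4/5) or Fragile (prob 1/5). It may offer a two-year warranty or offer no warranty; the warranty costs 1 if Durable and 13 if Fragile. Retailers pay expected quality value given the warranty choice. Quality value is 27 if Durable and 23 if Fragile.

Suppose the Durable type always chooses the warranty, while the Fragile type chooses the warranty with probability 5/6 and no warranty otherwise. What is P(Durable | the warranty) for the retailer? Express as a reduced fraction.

P(the warranty) = (4/5)·1 + (1/5)·(5/6) = 29/30.
By Bayes' rule, P(Durable | the warranty) = (4/5) / (29/30) = 24/29.

24/29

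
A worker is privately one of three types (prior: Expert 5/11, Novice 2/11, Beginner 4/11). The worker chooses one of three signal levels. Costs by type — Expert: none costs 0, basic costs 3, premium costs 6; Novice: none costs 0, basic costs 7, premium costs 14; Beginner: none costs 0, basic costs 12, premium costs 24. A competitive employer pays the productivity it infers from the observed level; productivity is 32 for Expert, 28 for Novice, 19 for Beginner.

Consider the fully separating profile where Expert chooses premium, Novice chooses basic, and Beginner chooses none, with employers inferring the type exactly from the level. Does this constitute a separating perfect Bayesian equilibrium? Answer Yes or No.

Yes

Separating wages: premium → 32, basic → 28, none → 19.
Expert (assigned premium): none: 19 − 0 = 19; basic: 28 − 3 = 25; premium: 32 − 6 = 26. Expert stays.
Novice (assigned basic): none: 19 − 0 = 19; basic: 28 − 7 = 21; premium: 32 − 14 = 18. Novice stays.
Beginner (assigned none): none: 19 − 0 = 19; basic: 28 − 12 = 16; premium: 32 − 24 = 8. Beginner stays.
Every type prefers its assigned level; separation holds.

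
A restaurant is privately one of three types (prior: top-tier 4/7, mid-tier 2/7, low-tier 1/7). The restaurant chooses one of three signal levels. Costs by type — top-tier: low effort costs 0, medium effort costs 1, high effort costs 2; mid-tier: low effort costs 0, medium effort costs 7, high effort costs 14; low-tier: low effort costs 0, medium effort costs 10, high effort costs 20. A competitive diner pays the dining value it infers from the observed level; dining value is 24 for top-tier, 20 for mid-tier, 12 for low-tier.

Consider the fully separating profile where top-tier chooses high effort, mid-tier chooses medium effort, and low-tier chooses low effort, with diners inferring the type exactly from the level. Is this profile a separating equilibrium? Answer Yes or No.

Separating price premiums: high effort → 24, medium effort → 20, low effort → 12.
top-tier (assigned high effort): low effort: 12 − 0 = 12; medium effort: 20 − 1 = 19; high effort: 24 − 2 = 22. top-tier stays.
mid-tier (assigned medium effort): low effort: 12 − 0 = 12; medium effort: 20 − 7 = 13; high effort: 24 − 14 = 10. mid-tier stays.
low-tier (assigned low effort): low effort: 12 − 0 = 12; medium effort: 20 − 10 = 10; high effort: 24 − 20 = 4. low-tier stays.
Every type prefers its assigned level; separation holds.

Yes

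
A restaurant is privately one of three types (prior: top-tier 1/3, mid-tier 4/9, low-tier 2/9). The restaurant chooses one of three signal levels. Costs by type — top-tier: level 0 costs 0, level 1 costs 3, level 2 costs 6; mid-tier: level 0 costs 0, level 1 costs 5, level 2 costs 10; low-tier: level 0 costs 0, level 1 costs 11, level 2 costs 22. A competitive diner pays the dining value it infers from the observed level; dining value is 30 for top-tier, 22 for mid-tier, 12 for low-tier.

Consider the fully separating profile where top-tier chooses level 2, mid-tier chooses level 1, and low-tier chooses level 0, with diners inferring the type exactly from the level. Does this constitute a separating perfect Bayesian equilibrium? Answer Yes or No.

No

Separating price premiums: level 2 → 30, level 1 → 22, level 0 → 12.
top-tier (assigned level 2): level 0: 12 − 0 = 12; level 1: 22 − 3 = 19; level 2: 30 − 6 = 24. top-tier stays.
mid-tier (assigned level 1): level 0: 12 − 0 = 12; level 1: 22 − 5 = 17; level 2: 30 − 10 = 20. mid-tier prefers level 2.
low-tier (assigned level 0): level 0: 12 − 0 = 12; level 1: 22 − 11 = 11; level 2: 30 − 22 = 8. low-tier stays.
At least one type deviates; the separating profile fails.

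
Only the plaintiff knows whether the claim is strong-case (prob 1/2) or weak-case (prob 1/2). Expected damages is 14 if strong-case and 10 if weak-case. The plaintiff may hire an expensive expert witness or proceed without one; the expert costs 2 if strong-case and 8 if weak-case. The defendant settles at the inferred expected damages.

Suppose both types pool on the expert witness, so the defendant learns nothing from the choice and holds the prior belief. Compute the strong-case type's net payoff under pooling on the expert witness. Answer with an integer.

Pooled settlement = 1/2·14 + 1/2·10 = 12.
strong-case pays cost 2 for the expert witness, so net payoff = 12 − 2 = 10.

10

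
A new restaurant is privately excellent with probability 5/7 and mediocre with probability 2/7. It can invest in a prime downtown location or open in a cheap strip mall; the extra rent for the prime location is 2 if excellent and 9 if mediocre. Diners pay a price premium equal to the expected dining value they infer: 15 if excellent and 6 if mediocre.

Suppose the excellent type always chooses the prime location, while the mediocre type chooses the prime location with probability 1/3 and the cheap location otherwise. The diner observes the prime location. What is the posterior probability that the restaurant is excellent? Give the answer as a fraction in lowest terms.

P(the prime location) = (5/7)·1 + (2/7)·(1/3) = 17/21.
By Bayes' rule, P(excellent | the prime location) = (5/7) / (17/21) = 15/17.

15/17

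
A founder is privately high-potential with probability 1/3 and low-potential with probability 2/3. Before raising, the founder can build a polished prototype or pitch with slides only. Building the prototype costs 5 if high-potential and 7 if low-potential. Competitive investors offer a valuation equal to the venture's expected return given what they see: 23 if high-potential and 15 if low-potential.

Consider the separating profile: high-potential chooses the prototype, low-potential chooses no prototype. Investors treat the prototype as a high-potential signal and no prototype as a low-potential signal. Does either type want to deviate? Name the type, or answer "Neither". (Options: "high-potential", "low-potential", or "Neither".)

low-potential

The prototype pays 23; no prototype pays 15.
high-potential: assigned the prototype, nets 23 − 5 = 18; deviating to no prototype nets 15.
low-potential: assigned no prototype, nets 15; deviating to the prototype nets 23 − 7 = 16.
The low-potential type gains 1 by deviating.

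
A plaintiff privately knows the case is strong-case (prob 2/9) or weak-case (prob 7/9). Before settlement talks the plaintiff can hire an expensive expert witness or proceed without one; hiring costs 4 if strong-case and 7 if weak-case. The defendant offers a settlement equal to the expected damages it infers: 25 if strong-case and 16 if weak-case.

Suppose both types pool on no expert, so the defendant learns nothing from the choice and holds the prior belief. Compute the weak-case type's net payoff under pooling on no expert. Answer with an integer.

Pooled settlement = 2/9·25 + 7/9·16 = 18.
weak-case pays no cost for no expert, so net payoff = 18.

18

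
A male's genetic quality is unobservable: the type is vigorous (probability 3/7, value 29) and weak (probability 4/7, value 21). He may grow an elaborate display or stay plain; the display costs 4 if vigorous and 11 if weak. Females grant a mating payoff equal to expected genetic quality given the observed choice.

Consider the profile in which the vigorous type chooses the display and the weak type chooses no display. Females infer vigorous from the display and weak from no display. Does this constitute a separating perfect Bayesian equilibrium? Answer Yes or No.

Yes

Under these beliefs, the display earns mating payoff 29 and no display earns mating payoff 21.
vigorous: the display nets 29 − 4 = 25; no display nets 21. vigorous prefers the display.
weak: the display nets 29 − 11 = 18; no display nets 21. weak prefers no display.
Neither type deviates, so the separating profile is an equilibrium.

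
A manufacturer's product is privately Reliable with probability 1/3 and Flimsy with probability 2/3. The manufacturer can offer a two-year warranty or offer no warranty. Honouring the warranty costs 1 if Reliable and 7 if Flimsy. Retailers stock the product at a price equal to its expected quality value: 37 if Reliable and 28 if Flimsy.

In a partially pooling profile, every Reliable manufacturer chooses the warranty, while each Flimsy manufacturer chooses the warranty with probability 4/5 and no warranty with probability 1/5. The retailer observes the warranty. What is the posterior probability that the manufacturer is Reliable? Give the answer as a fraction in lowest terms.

P(the warranty) = (1/3)·1 + (2/3)·(4/5) = 13/15.
By Bayes' rule, P(Reliable | the warranty) = (1/3) / (13/15) = 5/13.

5/13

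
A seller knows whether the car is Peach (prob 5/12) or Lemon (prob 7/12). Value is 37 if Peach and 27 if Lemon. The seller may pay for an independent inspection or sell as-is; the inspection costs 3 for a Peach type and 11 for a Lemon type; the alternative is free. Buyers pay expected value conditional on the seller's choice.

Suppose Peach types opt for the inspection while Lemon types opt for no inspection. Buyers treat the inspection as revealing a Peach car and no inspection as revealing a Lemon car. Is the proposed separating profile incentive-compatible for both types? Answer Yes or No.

Under these beliefs, the inspection earns price 37 and no inspection earns price 27.
Peach: the inspection nets 37 − 3 = 34; no inspection nets 27. Peach prefers the inspection.
Lemon: the inspection nets 37 − 11 = 26; no inspection nets 27. Lemon prefers no inspection.
Neither type deviates, so the separating profile is an equilibrium.

Yes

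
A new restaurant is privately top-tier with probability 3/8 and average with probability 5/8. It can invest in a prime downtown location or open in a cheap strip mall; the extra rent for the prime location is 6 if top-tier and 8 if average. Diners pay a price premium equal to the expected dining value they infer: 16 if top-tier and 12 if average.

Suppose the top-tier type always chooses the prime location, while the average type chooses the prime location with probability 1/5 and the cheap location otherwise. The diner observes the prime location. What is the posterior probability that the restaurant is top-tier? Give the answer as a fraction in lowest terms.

P(the prime location) = (3/8)·1 + (5/8)·(1/5) = 1/2.
By Bayes' rule, P(top-tier | the prime location) = (3/8) / (1/2) = 3/4.

3/4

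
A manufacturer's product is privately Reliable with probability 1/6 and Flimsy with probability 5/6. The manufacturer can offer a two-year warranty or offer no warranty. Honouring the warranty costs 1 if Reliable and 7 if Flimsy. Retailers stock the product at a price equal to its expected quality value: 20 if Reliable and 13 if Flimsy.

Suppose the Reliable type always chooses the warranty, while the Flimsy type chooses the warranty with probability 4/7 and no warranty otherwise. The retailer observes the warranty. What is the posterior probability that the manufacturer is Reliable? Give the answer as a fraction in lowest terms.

7/27

P(the warranty) = (1/6)·1 + (5/6)·(4/7) = 9/14.
By Bayes' rule, P(Reliable | the warranty) = (1/6) / (9/14) = 7/27.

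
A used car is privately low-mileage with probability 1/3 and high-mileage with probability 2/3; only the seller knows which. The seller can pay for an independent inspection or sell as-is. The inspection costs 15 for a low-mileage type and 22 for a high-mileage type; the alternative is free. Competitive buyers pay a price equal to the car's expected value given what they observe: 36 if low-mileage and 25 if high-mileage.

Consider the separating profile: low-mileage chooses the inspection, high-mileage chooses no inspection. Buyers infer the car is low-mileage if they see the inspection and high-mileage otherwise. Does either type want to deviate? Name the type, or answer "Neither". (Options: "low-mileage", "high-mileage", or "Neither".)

The inspection pays 36; no inspection pays 25.
low-mileage: assigned the inspection, nets 36 − 15 = 21; deviating to no inspection nets 25.
high-mileage: assigned no inspection, nets 25; deviating to the inspection nets 36 − 22 = 14.
The low-mileage type gains 4 by deviating.

low-mileage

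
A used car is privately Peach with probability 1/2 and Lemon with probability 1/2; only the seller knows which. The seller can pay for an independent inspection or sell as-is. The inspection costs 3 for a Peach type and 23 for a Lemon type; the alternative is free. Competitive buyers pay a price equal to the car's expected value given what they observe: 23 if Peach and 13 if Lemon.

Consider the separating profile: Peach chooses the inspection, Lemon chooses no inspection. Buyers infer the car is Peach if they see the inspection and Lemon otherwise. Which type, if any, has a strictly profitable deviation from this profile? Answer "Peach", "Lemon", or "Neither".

The inspection pays 23; no inspection pays 13.
Peach: assigned the inspection, nets 23 − 3 = 20; deviating to no inspection nets 13.
Lemon: assigned no inspection, nets 13; deviating to the inspection nets 23 − 23 = 0.
Both types strictly prefer their assigned action; no profitable deviation.

Neither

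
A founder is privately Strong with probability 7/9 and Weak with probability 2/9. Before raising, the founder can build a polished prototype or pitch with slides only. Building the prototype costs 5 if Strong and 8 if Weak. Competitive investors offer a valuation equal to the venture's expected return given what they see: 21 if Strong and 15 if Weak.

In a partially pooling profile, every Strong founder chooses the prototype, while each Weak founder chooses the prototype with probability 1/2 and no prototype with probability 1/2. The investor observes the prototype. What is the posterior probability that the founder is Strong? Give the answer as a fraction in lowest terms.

P(the prototype) = (7/9)·1 + (2/9)·(1/2) = 8/9.
By Bayes' rule, P(Strong | the prototype) = (7/9) / (8/9) = 7/8.

7/8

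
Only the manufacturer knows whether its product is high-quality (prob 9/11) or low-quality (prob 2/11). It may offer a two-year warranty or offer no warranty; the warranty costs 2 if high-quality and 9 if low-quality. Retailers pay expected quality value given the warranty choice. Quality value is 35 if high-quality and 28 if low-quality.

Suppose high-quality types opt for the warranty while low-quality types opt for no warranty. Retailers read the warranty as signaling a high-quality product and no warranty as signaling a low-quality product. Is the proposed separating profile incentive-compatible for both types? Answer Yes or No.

Under these beliefs, the warranty earns price 35 and no warranty earns price 28.
high-quality: the warranty nets 35 − 2 = 33; no warranty nets 28. high-quality prefers the warranty.
low-quality: the warranty nets 35 − 9 = 26; no warranty nets 28. low-quality prefers no warranty.
Neither type deviates, so the separating profile is an equilibrium.

Yes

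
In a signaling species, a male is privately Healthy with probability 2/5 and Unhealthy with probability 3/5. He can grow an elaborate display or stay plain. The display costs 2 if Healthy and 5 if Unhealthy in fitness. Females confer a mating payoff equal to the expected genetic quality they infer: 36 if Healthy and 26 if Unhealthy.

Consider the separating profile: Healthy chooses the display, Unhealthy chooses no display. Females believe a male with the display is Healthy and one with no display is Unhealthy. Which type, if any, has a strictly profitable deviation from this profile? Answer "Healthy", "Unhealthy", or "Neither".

Unhealthy

The display pays 36; no display pays 26.
Healthy: assigned the display, nets 36 − 2 = 34; deviating to no display nets 26.
Unhealthy: assigned no display, nets 26; deviating to the display nets 36 − 5 = 31.
The Unhealthy type gains 5 by deviating.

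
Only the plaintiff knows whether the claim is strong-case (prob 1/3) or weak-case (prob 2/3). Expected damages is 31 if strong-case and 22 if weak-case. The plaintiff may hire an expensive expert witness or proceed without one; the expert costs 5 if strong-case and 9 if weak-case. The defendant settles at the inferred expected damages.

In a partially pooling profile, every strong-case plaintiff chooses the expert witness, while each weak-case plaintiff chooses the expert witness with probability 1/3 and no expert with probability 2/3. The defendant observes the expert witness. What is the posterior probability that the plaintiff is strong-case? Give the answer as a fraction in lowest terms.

3/5

P(the expert witness) = (1/3)·1 + (2/3)·(1/3) = 5/9.
By Bayes' rule, P(strong-case | the expert witness) = (1/3) / (5/9) = 3/5.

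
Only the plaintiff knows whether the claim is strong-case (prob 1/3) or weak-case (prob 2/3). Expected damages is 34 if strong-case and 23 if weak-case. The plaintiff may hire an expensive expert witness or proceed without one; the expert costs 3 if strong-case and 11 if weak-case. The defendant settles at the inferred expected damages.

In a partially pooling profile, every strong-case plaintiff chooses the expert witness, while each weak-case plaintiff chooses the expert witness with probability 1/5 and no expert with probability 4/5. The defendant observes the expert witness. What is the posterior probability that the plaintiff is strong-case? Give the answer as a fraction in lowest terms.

5/7

P(the expert witness) = (1/3)·1 + (2/3)·(1/5) = 7/15.
By Bayes' rule, P(strong-case | the expert witness) = (1/3) / (7/15) = 5/7.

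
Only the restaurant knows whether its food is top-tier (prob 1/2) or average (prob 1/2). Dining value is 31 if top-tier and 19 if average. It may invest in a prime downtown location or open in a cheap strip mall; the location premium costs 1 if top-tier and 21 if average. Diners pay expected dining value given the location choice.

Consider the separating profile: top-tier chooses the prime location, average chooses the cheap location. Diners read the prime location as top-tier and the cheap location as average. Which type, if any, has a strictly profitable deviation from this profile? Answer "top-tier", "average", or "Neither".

The prime location pays 31; the cheap location pays 19.
top-tier: assigned the prime location, nets 31 − 1 = 30; deviating to the cheap location nets 19.
average: assigned the cheap location, nets 19; deviating to the prime location nets 31 − 21 = 10.
Both types strictly prefer their assigned action; no profitable deviation.

Neither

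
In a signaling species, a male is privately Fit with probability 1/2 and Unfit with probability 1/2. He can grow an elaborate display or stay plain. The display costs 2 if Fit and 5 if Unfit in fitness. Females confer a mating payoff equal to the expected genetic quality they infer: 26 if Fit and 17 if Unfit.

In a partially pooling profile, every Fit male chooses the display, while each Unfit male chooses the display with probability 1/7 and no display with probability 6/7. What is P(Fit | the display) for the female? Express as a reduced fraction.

7/8

P(the display) = (1/2)·1 + (1/2)·(1/7) = 4/7.
By Bayes' rule, P(Fit | the display) = (1/2) / (4/7) = 7/8.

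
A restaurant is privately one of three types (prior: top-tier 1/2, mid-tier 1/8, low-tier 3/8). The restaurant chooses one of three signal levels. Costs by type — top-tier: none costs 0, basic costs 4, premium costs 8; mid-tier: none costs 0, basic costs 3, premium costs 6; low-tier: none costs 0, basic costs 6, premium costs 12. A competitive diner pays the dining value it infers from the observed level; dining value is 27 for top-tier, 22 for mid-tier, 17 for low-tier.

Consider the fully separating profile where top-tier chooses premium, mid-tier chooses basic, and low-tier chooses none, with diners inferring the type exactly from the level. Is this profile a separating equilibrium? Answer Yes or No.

No

Separating price premiums: premium → 27, basic → 22, none → 17.
top-tier (assigned premium): none: 17 − 0 = 17; basic: 22 − 4 = 18; premium: 27 − 8 = 19. top-tier stays.
mid-tier (assigned basic): none: 17 − 0 = 17; basic: 22 − 3 = 19; premium: 27 − 6 = 21. mid-tier prefers premium.
low-tier (assigned none): none: 17 − 0 = 17; basic: 22 − 6 = 16; premium: 27 − 12 = 15. low-tier stays.
At least one type deviates; the separating profile fails.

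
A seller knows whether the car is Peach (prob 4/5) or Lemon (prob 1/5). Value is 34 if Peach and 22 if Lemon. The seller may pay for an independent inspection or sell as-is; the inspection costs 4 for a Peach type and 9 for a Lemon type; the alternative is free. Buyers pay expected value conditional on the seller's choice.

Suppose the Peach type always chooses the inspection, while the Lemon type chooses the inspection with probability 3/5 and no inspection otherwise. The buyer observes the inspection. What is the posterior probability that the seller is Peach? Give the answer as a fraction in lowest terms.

20/23

P(the inspection) = (4/5)·1 + (1/5)·(3/5) = 23/25.
By Bayes' rule, P(Peach | the inspection) = (4/5) / (23/25) = 20/23.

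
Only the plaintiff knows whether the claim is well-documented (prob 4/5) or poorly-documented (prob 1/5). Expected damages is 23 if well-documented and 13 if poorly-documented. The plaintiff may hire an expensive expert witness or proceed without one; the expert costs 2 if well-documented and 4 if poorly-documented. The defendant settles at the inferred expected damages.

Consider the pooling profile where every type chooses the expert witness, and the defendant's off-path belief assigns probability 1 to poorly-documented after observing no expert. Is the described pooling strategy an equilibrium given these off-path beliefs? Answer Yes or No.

On path, the defendant holds the prior and pays 4/5·23 + 1/5·13 = 21. Off path (no expert), believing poorly-documented, it pays 13.
well-documented: the expert witness nets 21 − 2 = 19; no expert nets 13. well-documented stays.
poorly-documented: the expert witness nets 21 − 4 = 17; no expert nets 13. poorly-documented stays.
No type deviates, so pooling is sustained.

Yes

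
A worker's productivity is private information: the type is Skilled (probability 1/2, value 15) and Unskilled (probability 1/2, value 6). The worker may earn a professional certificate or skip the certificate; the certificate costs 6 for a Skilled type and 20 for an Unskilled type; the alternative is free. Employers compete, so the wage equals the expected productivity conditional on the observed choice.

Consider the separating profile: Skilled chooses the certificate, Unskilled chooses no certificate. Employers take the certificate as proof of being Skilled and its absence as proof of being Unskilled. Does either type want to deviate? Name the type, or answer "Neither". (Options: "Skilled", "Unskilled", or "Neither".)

Neither

The certificate pays 15; no certificate pays 6.
Skilled: assigned the certificate, nets 15 − 6 = 9; deviating to no certificate nets 6.
Unskilled: assigned no certificate, nets 6; deviating to the certificate nets 15 − 20 = -5.
Both types strictly prefer their assigned action; no profitable deviation.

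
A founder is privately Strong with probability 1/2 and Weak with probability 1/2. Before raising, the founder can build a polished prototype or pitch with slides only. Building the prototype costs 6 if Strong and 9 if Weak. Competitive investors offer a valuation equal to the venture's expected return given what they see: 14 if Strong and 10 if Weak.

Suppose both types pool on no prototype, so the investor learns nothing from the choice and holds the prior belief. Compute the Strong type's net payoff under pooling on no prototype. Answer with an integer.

12

Pooled valuation = 1/2·14 + 1/2·10 = 12.
Strong pays no cost for no prototype, so net payoff = 12.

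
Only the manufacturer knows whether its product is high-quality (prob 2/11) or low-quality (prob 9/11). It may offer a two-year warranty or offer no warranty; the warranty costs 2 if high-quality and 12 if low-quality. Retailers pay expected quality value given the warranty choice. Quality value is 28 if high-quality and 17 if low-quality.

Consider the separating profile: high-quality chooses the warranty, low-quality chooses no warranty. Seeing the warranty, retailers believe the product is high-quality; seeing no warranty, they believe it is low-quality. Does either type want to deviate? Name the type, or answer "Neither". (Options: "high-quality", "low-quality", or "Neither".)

Neither

The warranty pays 28; no warranty pays 17.
high-quality: assigned the warranty, nets 28 − 2 = 26; deviating to no warranty nets 17.
low-quality: assigned no warranty, nets 17; deviating to the warranty nets 28 − 12 = 16.
Both types strictly prefer their assigned action; no profitable deviation.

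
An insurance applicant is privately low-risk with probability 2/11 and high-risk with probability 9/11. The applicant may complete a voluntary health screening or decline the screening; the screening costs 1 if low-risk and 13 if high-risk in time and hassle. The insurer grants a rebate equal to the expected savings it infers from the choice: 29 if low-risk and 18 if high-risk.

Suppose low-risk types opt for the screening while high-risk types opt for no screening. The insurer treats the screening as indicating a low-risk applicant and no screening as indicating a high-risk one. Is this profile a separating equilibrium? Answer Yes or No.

Under these beliefs, the screening earns rebate 29 and no screening earns rebate 18.
low-risk: the screening nets 29 − 1 = 28; no screening nets 18. low-risk prefers the screening.
high-risk: the screening nets 29 − 13 = 16; no screening nets 18. high-risk prefers no screening.
Neither type deviates, so the separating profile is an equilibrium.

Yes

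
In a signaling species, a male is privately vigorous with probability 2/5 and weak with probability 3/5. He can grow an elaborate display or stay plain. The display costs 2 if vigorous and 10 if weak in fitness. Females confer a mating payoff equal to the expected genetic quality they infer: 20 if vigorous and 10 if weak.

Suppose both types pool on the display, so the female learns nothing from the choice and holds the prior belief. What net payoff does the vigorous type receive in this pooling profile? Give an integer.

12

Pooled mating payoff = 2/5·20 + 3/5·10 = 14.
vigorous pays cost 2 for the display, so net payoff = 14 − 2 = 12.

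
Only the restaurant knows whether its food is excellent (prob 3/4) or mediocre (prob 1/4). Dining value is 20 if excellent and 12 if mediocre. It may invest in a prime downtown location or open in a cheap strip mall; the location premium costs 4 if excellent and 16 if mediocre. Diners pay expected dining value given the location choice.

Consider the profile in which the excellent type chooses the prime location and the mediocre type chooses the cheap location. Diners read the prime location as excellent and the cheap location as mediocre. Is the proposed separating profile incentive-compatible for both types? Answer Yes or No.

Yes

Under these beliefs, the prime location earns price premium 20 and the cheap location earns price premium 12.
excellent: the prime location nets 20 − 4 = 16; the cheap location nets 12. excellent prefers the prime location.
mediocre: the prime location nets 20 − 16 = 4; the cheap location nets 12. mediocre prefers the cheap location.
Neither type deviates, so the separating profile is an equilibrium.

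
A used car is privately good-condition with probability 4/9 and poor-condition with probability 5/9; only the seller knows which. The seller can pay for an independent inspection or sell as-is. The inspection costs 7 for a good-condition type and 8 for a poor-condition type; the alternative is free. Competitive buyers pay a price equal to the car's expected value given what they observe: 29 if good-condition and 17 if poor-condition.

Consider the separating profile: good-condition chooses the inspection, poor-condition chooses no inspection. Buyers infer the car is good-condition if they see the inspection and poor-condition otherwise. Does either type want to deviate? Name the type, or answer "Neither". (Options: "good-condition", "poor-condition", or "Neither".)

poor-condition

The inspection pays 29; no inspection pays 17.
good-condition: assigned the inspection, nets 29 − 7 = 22; deviating to no inspection nets 17.
poor-condition: assigned no inspection, nets 17; deviating to the inspection nets 29 − 8 = 21.
The poor-condition type gains 4 by deviating.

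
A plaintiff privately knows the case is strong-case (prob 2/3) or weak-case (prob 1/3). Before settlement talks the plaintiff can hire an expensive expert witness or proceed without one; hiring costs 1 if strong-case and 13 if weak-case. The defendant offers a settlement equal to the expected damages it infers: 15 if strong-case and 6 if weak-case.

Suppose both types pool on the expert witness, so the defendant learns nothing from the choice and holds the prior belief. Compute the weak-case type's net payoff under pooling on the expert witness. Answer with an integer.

-1

Pooled settlement = 2/3·15 + 1/3·6 = 12.
weak-case pays cost 13 for the expert witness, so net payoff = 12 − 13 = -1.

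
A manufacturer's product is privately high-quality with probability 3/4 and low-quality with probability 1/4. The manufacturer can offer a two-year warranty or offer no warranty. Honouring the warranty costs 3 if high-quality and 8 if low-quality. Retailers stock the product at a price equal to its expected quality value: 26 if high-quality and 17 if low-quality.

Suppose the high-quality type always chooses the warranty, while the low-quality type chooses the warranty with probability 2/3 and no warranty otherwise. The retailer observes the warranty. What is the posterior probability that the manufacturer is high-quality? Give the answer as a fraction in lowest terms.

9/11

P(the warranty) = (3/4)·1 + (1/4)·(2/3) = 11/12.
By Bayes' rule, P(high-quality | the warranty) = (3/4) / (11/12) = 9/11.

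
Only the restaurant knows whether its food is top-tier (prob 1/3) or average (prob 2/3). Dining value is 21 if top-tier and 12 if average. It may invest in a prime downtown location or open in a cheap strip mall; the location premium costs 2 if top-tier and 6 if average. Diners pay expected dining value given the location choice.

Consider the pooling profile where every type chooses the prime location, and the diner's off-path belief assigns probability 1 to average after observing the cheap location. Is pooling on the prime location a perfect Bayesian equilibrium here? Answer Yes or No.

On path, the diner holds the prior and pays 1/3·21 + 2/3·12 = 15. Off path (the cheap location), believing average, it pays 12.
top-tier: the prime location nets 15 − 2 = 13; the cheap location nets 12. top-tier stays.
average: the prime location nets 15 − 6 = 9; the cheap location nets 12. average would deviate.
A type deviates, so pooling fails.

No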